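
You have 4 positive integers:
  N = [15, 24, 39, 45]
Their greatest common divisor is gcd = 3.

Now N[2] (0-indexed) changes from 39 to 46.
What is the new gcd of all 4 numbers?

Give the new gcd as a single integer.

Numbers: [15, 24, 39, 45], gcd = 3
Change: index 2, 39 -> 46
gcd of the OTHER numbers (without index 2): gcd([15, 24, 45]) = 3
New gcd = gcd(g_others, new_val) = gcd(3, 46) = 1

Answer: 1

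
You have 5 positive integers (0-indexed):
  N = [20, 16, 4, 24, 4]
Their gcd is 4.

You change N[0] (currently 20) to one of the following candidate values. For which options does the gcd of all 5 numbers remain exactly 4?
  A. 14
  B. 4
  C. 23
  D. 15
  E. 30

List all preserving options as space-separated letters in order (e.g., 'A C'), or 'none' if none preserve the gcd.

Old gcd = 4; gcd of others (without N[0]) = 4
New gcd for candidate v: gcd(4, v). Preserves old gcd iff gcd(4, v) = 4.
  Option A: v=14, gcd(4,14)=2 -> changes
  Option B: v=4, gcd(4,4)=4 -> preserves
  Option C: v=23, gcd(4,23)=1 -> changes
  Option D: v=15, gcd(4,15)=1 -> changes
  Option E: v=30, gcd(4,30)=2 -> changes

Answer: B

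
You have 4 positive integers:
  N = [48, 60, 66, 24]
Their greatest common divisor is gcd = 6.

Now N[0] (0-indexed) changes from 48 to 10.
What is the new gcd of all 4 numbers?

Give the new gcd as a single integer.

Answer: 2

Derivation:
Numbers: [48, 60, 66, 24], gcd = 6
Change: index 0, 48 -> 10
gcd of the OTHER numbers (without index 0): gcd([60, 66, 24]) = 6
New gcd = gcd(g_others, new_val) = gcd(6, 10) = 2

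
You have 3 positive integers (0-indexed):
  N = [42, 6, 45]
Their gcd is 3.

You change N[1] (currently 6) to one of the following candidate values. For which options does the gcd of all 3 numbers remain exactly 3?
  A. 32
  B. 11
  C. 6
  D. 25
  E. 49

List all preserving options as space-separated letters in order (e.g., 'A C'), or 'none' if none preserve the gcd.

Old gcd = 3; gcd of others (without N[1]) = 3
New gcd for candidate v: gcd(3, v). Preserves old gcd iff gcd(3, v) = 3.
  Option A: v=32, gcd(3,32)=1 -> changes
  Option B: v=11, gcd(3,11)=1 -> changes
  Option C: v=6, gcd(3,6)=3 -> preserves
  Option D: v=25, gcd(3,25)=1 -> changes
  Option E: v=49, gcd(3,49)=1 -> changes

Answer: C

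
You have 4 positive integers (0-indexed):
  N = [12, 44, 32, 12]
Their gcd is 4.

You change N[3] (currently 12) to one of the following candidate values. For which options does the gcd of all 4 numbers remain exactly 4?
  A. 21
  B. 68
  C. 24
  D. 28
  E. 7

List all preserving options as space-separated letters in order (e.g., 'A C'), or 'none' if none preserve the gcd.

Old gcd = 4; gcd of others (without N[3]) = 4
New gcd for candidate v: gcd(4, v). Preserves old gcd iff gcd(4, v) = 4.
  Option A: v=21, gcd(4,21)=1 -> changes
  Option B: v=68, gcd(4,68)=4 -> preserves
  Option C: v=24, gcd(4,24)=4 -> preserves
  Option D: v=28, gcd(4,28)=4 -> preserves
  Option E: v=7, gcd(4,7)=1 -> changes

Answer: B C D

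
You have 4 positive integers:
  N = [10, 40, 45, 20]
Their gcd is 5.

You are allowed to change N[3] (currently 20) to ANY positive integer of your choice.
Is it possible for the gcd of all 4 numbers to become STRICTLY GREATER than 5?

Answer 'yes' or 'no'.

Current gcd = 5
gcd of all OTHER numbers (without N[3]=20): gcd([10, 40, 45]) = 5
The new gcd after any change is gcd(5, new_value).
This can be at most 5.
Since 5 = old gcd 5, the gcd can only stay the same or decrease.

Answer: no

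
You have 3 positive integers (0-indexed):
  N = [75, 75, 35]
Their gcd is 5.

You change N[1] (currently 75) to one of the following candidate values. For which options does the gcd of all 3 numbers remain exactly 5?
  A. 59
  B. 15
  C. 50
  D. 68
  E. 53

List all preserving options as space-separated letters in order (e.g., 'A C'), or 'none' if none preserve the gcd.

Old gcd = 5; gcd of others (without N[1]) = 5
New gcd for candidate v: gcd(5, v). Preserves old gcd iff gcd(5, v) = 5.
  Option A: v=59, gcd(5,59)=1 -> changes
  Option B: v=15, gcd(5,15)=5 -> preserves
  Option C: v=50, gcd(5,50)=5 -> preserves
  Option D: v=68, gcd(5,68)=1 -> changes
  Option E: v=53, gcd(5,53)=1 -> changes

Answer: B C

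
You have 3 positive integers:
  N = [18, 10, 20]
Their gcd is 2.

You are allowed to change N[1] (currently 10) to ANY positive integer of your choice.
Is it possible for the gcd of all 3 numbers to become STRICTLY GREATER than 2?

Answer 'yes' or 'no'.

Current gcd = 2
gcd of all OTHER numbers (without N[1]=10): gcd([18, 20]) = 2
The new gcd after any change is gcd(2, new_value).
This can be at most 2.
Since 2 = old gcd 2, the gcd can only stay the same or decrease.

Answer: no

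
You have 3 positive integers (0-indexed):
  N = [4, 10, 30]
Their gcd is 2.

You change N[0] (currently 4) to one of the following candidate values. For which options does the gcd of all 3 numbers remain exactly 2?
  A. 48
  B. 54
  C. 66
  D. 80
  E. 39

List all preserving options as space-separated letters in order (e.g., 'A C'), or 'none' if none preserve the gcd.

Answer: A B C

Derivation:
Old gcd = 2; gcd of others (without N[0]) = 10
New gcd for candidate v: gcd(10, v). Preserves old gcd iff gcd(10, v) = 2.
  Option A: v=48, gcd(10,48)=2 -> preserves
  Option B: v=54, gcd(10,54)=2 -> preserves
  Option C: v=66, gcd(10,66)=2 -> preserves
  Option D: v=80, gcd(10,80)=10 -> changes
  Option E: v=39, gcd(10,39)=1 -> changes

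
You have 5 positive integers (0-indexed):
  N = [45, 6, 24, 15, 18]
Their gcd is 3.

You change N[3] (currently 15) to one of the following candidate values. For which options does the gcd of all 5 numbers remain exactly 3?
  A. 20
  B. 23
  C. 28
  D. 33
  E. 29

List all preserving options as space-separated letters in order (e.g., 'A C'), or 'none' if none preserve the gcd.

Answer: D

Derivation:
Old gcd = 3; gcd of others (without N[3]) = 3
New gcd for candidate v: gcd(3, v). Preserves old gcd iff gcd(3, v) = 3.
  Option A: v=20, gcd(3,20)=1 -> changes
  Option B: v=23, gcd(3,23)=1 -> changes
  Option C: v=28, gcd(3,28)=1 -> changes
  Option D: v=33, gcd(3,33)=3 -> preserves
  Option E: v=29, gcd(3,29)=1 -> changes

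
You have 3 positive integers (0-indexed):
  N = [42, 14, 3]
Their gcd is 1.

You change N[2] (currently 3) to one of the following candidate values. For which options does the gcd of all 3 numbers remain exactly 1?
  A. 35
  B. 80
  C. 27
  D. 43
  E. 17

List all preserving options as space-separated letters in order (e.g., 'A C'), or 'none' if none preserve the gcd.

Old gcd = 1; gcd of others (without N[2]) = 14
New gcd for candidate v: gcd(14, v). Preserves old gcd iff gcd(14, v) = 1.
  Option A: v=35, gcd(14,35)=7 -> changes
  Option B: v=80, gcd(14,80)=2 -> changes
  Option C: v=27, gcd(14,27)=1 -> preserves
  Option D: v=43, gcd(14,43)=1 -> preserves
  Option E: v=17, gcd(14,17)=1 -> preserves

Answer: C D E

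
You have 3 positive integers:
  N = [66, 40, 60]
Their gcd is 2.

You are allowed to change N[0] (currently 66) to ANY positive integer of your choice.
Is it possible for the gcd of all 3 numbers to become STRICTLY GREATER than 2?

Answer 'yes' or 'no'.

Answer: yes

Derivation:
Current gcd = 2
gcd of all OTHER numbers (without N[0]=66): gcd([40, 60]) = 20
The new gcd after any change is gcd(20, new_value).
This can be at most 20.
Since 20 > old gcd 2, the gcd CAN increase (e.g., set N[0] = 20).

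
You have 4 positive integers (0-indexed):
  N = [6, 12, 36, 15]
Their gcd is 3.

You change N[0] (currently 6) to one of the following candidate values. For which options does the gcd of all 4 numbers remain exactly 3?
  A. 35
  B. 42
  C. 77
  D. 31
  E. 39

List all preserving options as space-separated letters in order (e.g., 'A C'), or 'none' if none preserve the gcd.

Answer: B E

Derivation:
Old gcd = 3; gcd of others (without N[0]) = 3
New gcd for candidate v: gcd(3, v). Preserves old gcd iff gcd(3, v) = 3.
  Option A: v=35, gcd(3,35)=1 -> changes
  Option B: v=42, gcd(3,42)=3 -> preserves
  Option C: v=77, gcd(3,77)=1 -> changes
  Option D: v=31, gcd(3,31)=1 -> changes
  Option E: v=39, gcd(3,39)=3 -> preserves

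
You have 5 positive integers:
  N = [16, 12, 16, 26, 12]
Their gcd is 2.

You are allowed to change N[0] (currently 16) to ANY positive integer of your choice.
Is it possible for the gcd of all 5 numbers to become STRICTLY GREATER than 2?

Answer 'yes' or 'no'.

Answer: no

Derivation:
Current gcd = 2
gcd of all OTHER numbers (without N[0]=16): gcd([12, 16, 26, 12]) = 2
The new gcd after any change is gcd(2, new_value).
This can be at most 2.
Since 2 = old gcd 2, the gcd can only stay the same or decrease.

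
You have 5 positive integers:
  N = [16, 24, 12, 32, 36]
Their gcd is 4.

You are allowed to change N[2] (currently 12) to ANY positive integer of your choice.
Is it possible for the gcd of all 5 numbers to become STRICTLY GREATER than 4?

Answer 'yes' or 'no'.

Answer: no

Derivation:
Current gcd = 4
gcd of all OTHER numbers (without N[2]=12): gcd([16, 24, 32, 36]) = 4
The new gcd after any change is gcd(4, new_value).
This can be at most 4.
Since 4 = old gcd 4, the gcd can only stay the same or decrease.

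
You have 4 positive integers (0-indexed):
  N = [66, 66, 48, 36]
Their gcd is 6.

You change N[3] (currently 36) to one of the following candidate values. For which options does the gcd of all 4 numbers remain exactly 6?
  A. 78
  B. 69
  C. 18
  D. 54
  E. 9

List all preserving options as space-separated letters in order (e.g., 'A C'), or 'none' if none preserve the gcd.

Answer: A C D

Derivation:
Old gcd = 6; gcd of others (without N[3]) = 6
New gcd for candidate v: gcd(6, v). Preserves old gcd iff gcd(6, v) = 6.
  Option A: v=78, gcd(6,78)=6 -> preserves
  Option B: v=69, gcd(6,69)=3 -> changes
  Option C: v=18, gcd(6,18)=6 -> preserves
  Option D: v=54, gcd(6,54)=6 -> preserves
  Option E: v=9, gcd(6,9)=3 -> changes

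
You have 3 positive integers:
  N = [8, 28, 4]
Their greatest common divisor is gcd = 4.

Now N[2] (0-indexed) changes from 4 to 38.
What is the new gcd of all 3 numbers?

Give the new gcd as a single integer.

Numbers: [8, 28, 4], gcd = 4
Change: index 2, 4 -> 38
gcd of the OTHER numbers (without index 2): gcd([8, 28]) = 4
New gcd = gcd(g_others, new_val) = gcd(4, 38) = 2

Answer: 2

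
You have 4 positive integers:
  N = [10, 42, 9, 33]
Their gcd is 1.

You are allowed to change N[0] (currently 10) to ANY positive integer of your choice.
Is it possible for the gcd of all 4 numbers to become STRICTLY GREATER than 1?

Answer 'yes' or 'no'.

Current gcd = 1
gcd of all OTHER numbers (without N[0]=10): gcd([42, 9, 33]) = 3
The new gcd after any change is gcd(3, new_value).
This can be at most 3.
Since 3 > old gcd 1, the gcd CAN increase (e.g., set N[0] = 3).

Answer: yes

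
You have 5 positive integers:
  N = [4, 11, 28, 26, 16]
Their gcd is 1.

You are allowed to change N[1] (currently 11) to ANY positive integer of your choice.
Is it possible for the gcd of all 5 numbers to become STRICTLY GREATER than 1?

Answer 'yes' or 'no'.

Answer: yes

Derivation:
Current gcd = 1
gcd of all OTHER numbers (without N[1]=11): gcd([4, 28, 26, 16]) = 2
The new gcd after any change is gcd(2, new_value).
This can be at most 2.
Since 2 > old gcd 1, the gcd CAN increase (e.g., set N[1] = 2).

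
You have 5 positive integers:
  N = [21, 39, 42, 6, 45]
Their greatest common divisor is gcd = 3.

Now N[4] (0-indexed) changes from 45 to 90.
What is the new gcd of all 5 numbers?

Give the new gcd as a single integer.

Numbers: [21, 39, 42, 6, 45], gcd = 3
Change: index 4, 45 -> 90
gcd of the OTHER numbers (without index 4): gcd([21, 39, 42, 6]) = 3
New gcd = gcd(g_others, new_val) = gcd(3, 90) = 3

Answer: 3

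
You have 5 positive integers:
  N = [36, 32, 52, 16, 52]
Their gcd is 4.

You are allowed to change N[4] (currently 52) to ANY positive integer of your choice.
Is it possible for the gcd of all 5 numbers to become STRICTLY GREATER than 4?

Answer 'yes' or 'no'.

Answer: no

Derivation:
Current gcd = 4
gcd of all OTHER numbers (without N[4]=52): gcd([36, 32, 52, 16]) = 4
The new gcd after any change is gcd(4, new_value).
This can be at most 4.
Since 4 = old gcd 4, the gcd can only stay the same or decrease.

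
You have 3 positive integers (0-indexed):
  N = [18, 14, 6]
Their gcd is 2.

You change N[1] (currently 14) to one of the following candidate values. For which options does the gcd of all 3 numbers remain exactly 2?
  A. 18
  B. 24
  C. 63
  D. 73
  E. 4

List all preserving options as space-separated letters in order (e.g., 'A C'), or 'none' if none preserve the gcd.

Old gcd = 2; gcd of others (without N[1]) = 6
New gcd for candidate v: gcd(6, v). Preserves old gcd iff gcd(6, v) = 2.
  Option A: v=18, gcd(6,18)=6 -> changes
  Option B: v=24, gcd(6,24)=6 -> changes
  Option C: v=63, gcd(6,63)=3 -> changes
  Option D: v=73, gcd(6,73)=1 -> changes
  Option E: v=4, gcd(6,4)=2 -> preserves

Answer: E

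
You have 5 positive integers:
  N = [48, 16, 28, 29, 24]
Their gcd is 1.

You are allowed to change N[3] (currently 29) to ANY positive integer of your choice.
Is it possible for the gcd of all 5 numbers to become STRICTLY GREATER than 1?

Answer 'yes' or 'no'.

Answer: yes

Derivation:
Current gcd = 1
gcd of all OTHER numbers (without N[3]=29): gcd([48, 16, 28, 24]) = 4
The new gcd after any change is gcd(4, new_value).
This can be at most 4.
Since 4 > old gcd 1, the gcd CAN increase (e.g., set N[3] = 4).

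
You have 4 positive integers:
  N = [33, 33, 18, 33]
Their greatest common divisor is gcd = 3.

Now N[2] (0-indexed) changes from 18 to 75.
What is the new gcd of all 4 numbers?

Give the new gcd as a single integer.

Numbers: [33, 33, 18, 33], gcd = 3
Change: index 2, 18 -> 75
gcd of the OTHER numbers (without index 2): gcd([33, 33, 33]) = 33
New gcd = gcd(g_others, new_val) = gcd(33, 75) = 3

Answer: 3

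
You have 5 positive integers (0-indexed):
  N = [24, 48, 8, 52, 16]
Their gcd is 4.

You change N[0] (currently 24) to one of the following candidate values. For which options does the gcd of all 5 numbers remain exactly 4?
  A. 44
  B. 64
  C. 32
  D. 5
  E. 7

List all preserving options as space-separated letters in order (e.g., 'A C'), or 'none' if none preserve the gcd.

Answer: A B C

Derivation:
Old gcd = 4; gcd of others (without N[0]) = 4
New gcd for candidate v: gcd(4, v). Preserves old gcd iff gcd(4, v) = 4.
  Option A: v=44, gcd(4,44)=4 -> preserves
  Option B: v=64, gcd(4,64)=4 -> preserves
  Option C: v=32, gcd(4,32)=4 -> preserves
  Option D: v=5, gcd(4,5)=1 -> changes
  Option E: v=7, gcd(4,7)=1 -> changes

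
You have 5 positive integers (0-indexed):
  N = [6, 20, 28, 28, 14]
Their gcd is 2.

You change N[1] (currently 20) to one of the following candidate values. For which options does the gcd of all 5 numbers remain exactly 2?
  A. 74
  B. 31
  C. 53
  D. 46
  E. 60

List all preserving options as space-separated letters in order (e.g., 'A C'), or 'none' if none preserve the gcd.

Answer: A D E

Derivation:
Old gcd = 2; gcd of others (without N[1]) = 2
New gcd for candidate v: gcd(2, v). Preserves old gcd iff gcd(2, v) = 2.
  Option A: v=74, gcd(2,74)=2 -> preserves
  Option B: v=31, gcd(2,31)=1 -> changes
  Option C: v=53, gcd(2,53)=1 -> changes
  Option D: v=46, gcd(2,46)=2 -> preserves
  Option E: v=60, gcd(2,60)=2 -> preserves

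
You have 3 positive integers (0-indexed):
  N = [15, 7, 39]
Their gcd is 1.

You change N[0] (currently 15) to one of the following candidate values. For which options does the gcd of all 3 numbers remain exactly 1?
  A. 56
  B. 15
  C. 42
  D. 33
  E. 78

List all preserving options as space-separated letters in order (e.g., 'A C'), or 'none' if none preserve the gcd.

Old gcd = 1; gcd of others (without N[0]) = 1
New gcd for candidate v: gcd(1, v). Preserves old gcd iff gcd(1, v) = 1.
  Option A: v=56, gcd(1,56)=1 -> preserves
  Option B: v=15, gcd(1,15)=1 -> preserves
  Option C: v=42, gcd(1,42)=1 -> preserves
  Option D: v=33, gcd(1,33)=1 -> preserves
  Option E: v=78, gcd(1,78)=1 -> preserves

Answer: A B C D E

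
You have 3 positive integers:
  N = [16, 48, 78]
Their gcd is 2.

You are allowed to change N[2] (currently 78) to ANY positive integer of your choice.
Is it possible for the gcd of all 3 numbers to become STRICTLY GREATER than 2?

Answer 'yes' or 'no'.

Current gcd = 2
gcd of all OTHER numbers (without N[2]=78): gcd([16, 48]) = 16
The new gcd after any change is gcd(16, new_value).
This can be at most 16.
Since 16 > old gcd 2, the gcd CAN increase (e.g., set N[2] = 16).

Answer: yes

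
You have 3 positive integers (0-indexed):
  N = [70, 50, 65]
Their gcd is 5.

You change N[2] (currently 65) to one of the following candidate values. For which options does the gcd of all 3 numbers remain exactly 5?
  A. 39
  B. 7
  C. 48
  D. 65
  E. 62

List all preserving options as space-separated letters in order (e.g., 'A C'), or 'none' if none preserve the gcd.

Old gcd = 5; gcd of others (without N[2]) = 10
New gcd for candidate v: gcd(10, v). Preserves old gcd iff gcd(10, v) = 5.
  Option A: v=39, gcd(10,39)=1 -> changes
  Option B: v=7, gcd(10,7)=1 -> changes
  Option C: v=48, gcd(10,48)=2 -> changes
  Option D: v=65, gcd(10,65)=5 -> preserves
  Option E: v=62, gcd(10,62)=2 -> changes

Answer: D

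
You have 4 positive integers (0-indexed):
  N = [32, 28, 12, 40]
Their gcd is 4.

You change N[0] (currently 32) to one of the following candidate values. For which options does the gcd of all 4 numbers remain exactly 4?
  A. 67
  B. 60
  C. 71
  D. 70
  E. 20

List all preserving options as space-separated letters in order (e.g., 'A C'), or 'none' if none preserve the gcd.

Old gcd = 4; gcd of others (without N[0]) = 4
New gcd for candidate v: gcd(4, v). Preserves old gcd iff gcd(4, v) = 4.
  Option A: v=67, gcd(4,67)=1 -> changes
  Option B: v=60, gcd(4,60)=4 -> preserves
  Option C: v=71, gcd(4,71)=1 -> changes
  Option D: v=70, gcd(4,70)=2 -> changes
  Option E: v=20, gcd(4,20)=4 -> preserves

Answer: B E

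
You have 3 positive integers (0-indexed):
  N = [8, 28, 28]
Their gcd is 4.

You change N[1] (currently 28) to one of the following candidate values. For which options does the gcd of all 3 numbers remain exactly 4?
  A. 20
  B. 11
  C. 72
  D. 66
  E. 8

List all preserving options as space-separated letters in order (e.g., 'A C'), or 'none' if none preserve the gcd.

Answer: A C E

Derivation:
Old gcd = 4; gcd of others (without N[1]) = 4
New gcd for candidate v: gcd(4, v). Preserves old gcd iff gcd(4, v) = 4.
  Option A: v=20, gcd(4,20)=4 -> preserves
  Option B: v=11, gcd(4,11)=1 -> changes
  Option C: v=72, gcd(4,72)=4 -> preserves
  Option D: v=66, gcd(4,66)=2 -> changes
  Option E: v=8, gcd(4,8)=4 -> preserves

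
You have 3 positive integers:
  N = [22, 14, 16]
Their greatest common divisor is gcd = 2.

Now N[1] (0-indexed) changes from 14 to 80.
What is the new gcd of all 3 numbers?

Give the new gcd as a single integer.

Answer: 2

Derivation:
Numbers: [22, 14, 16], gcd = 2
Change: index 1, 14 -> 80
gcd of the OTHER numbers (without index 1): gcd([22, 16]) = 2
New gcd = gcd(g_others, new_val) = gcd(2, 80) = 2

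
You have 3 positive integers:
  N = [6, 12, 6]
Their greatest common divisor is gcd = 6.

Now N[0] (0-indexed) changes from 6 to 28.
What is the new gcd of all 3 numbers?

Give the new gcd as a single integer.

Answer: 2

Derivation:
Numbers: [6, 12, 6], gcd = 6
Change: index 0, 6 -> 28
gcd of the OTHER numbers (without index 0): gcd([12, 6]) = 6
New gcd = gcd(g_others, new_val) = gcd(6, 28) = 2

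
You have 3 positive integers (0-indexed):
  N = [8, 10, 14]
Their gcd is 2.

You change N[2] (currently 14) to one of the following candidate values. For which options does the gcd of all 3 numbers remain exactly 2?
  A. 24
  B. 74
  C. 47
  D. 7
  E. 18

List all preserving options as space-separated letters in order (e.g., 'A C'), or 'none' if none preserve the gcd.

Answer: A B E

Derivation:
Old gcd = 2; gcd of others (without N[2]) = 2
New gcd for candidate v: gcd(2, v). Preserves old gcd iff gcd(2, v) = 2.
  Option A: v=24, gcd(2,24)=2 -> preserves
  Option B: v=74, gcd(2,74)=2 -> preserves
  Option C: v=47, gcd(2,47)=1 -> changes
  Option D: v=7, gcd(2,7)=1 -> changes
  Option E: v=18, gcd(2,18)=2 -> preserves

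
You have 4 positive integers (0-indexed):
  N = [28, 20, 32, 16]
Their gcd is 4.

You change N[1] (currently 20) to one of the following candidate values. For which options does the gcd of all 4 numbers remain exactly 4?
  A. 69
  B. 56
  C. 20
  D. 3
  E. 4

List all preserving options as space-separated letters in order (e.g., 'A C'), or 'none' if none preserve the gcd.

Old gcd = 4; gcd of others (without N[1]) = 4
New gcd for candidate v: gcd(4, v). Preserves old gcd iff gcd(4, v) = 4.
  Option A: v=69, gcd(4,69)=1 -> changes
  Option B: v=56, gcd(4,56)=4 -> preserves
  Option C: v=20, gcd(4,20)=4 -> preserves
  Option D: v=3, gcd(4,3)=1 -> changes
  Option E: v=4, gcd(4,4)=4 -> preserves

Answer: B C E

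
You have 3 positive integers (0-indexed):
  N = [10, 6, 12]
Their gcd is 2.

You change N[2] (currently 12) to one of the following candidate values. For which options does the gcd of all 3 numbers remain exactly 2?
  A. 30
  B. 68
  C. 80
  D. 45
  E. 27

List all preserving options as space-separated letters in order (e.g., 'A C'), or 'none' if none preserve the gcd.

Old gcd = 2; gcd of others (without N[2]) = 2
New gcd for candidate v: gcd(2, v). Preserves old gcd iff gcd(2, v) = 2.
  Option A: v=30, gcd(2,30)=2 -> preserves
  Option B: v=68, gcd(2,68)=2 -> preserves
  Option C: v=80, gcd(2,80)=2 -> preserves
  Option D: v=45, gcd(2,45)=1 -> changes
  Option E: v=27, gcd(2,27)=1 -> changes

Answer: A B C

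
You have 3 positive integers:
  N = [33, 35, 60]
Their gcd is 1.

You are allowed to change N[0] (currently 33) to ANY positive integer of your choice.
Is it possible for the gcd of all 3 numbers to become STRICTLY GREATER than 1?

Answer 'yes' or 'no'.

Current gcd = 1
gcd of all OTHER numbers (without N[0]=33): gcd([35, 60]) = 5
The new gcd after any change is gcd(5, new_value).
This can be at most 5.
Since 5 > old gcd 1, the gcd CAN increase (e.g., set N[0] = 5).

Answer: yes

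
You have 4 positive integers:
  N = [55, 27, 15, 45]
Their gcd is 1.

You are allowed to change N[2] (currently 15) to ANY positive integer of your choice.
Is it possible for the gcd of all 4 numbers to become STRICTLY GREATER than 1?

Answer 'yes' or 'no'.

Current gcd = 1
gcd of all OTHER numbers (without N[2]=15): gcd([55, 27, 45]) = 1
The new gcd after any change is gcd(1, new_value).
This can be at most 1.
Since 1 = old gcd 1, the gcd can only stay the same or decrease.

Answer: no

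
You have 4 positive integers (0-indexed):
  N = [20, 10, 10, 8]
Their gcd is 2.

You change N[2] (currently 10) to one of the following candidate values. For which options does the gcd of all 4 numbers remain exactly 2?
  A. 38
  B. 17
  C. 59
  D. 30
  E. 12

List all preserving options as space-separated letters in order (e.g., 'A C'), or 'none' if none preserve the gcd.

Answer: A D E

Derivation:
Old gcd = 2; gcd of others (without N[2]) = 2
New gcd for candidate v: gcd(2, v). Preserves old gcd iff gcd(2, v) = 2.
  Option A: v=38, gcd(2,38)=2 -> preserves
  Option B: v=17, gcd(2,17)=1 -> changes
  Option C: v=59, gcd(2,59)=1 -> changes
  Option D: v=30, gcd(2,30)=2 -> preserves
  Option E: v=12, gcd(2,12)=2 -> preserves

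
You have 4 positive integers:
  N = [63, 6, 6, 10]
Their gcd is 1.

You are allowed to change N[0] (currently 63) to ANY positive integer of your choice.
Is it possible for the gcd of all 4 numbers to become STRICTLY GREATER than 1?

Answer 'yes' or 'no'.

Current gcd = 1
gcd of all OTHER numbers (without N[0]=63): gcd([6, 6, 10]) = 2
The new gcd after any change is gcd(2, new_value).
This can be at most 2.
Since 2 > old gcd 1, the gcd CAN increase (e.g., set N[0] = 2).

Answer: yes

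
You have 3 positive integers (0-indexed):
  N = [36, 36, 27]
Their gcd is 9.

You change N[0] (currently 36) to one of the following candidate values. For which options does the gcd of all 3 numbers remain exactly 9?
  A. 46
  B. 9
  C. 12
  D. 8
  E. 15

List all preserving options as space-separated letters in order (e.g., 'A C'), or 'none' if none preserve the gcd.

Old gcd = 9; gcd of others (without N[0]) = 9
New gcd for candidate v: gcd(9, v). Preserves old gcd iff gcd(9, v) = 9.
  Option A: v=46, gcd(9,46)=1 -> changes
  Option B: v=9, gcd(9,9)=9 -> preserves
  Option C: v=12, gcd(9,12)=3 -> changes
  Option D: v=8, gcd(9,8)=1 -> changes
  Option E: v=15, gcd(9,15)=3 -> changes

Answer: B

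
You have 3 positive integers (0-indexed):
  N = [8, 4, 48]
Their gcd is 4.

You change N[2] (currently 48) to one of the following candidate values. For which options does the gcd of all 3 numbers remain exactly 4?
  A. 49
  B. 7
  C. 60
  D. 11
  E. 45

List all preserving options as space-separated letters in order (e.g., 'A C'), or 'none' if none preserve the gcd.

Answer: C

Derivation:
Old gcd = 4; gcd of others (without N[2]) = 4
New gcd for candidate v: gcd(4, v). Preserves old gcd iff gcd(4, v) = 4.
  Option A: v=49, gcd(4,49)=1 -> changes
  Option B: v=7, gcd(4,7)=1 -> changes
  Option C: v=60, gcd(4,60)=4 -> preserves
  Option D: v=11, gcd(4,11)=1 -> changes
  Option E: v=45, gcd(4,45)=1 -> changes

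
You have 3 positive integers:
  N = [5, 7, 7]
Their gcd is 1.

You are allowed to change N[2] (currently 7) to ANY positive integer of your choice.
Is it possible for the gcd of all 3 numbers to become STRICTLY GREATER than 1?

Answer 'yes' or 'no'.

Answer: no

Derivation:
Current gcd = 1
gcd of all OTHER numbers (without N[2]=7): gcd([5, 7]) = 1
The new gcd after any change is gcd(1, new_value).
This can be at most 1.
Since 1 = old gcd 1, the gcd can only stay the same or decrease.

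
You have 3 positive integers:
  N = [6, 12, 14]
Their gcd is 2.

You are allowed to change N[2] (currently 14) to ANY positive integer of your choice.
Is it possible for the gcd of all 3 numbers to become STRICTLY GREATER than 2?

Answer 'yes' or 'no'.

Answer: yes

Derivation:
Current gcd = 2
gcd of all OTHER numbers (without N[2]=14): gcd([6, 12]) = 6
The new gcd after any change is gcd(6, new_value).
This can be at most 6.
Since 6 > old gcd 2, the gcd CAN increase (e.g., set N[2] = 6).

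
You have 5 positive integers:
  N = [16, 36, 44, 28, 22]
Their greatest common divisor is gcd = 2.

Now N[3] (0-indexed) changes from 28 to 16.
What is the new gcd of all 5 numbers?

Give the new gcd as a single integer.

Answer: 2

Derivation:
Numbers: [16, 36, 44, 28, 22], gcd = 2
Change: index 3, 28 -> 16
gcd of the OTHER numbers (without index 3): gcd([16, 36, 44, 22]) = 2
New gcd = gcd(g_others, new_val) = gcd(2, 16) = 2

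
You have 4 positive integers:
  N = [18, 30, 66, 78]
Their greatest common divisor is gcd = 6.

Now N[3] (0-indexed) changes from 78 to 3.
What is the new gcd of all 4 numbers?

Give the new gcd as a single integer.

Numbers: [18, 30, 66, 78], gcd = 6
Change: index 3, 78 -> 3
gcd of the OTHER numbers (without index 3): gcd([18, 30, 66]) = 6
New gcd = gcd(g_others, new_val) = gcd(6, 3) = 3

Answer: 3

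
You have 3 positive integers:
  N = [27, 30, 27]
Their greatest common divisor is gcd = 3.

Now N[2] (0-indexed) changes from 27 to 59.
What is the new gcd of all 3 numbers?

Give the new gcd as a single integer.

Numbers: [27, 30, 27], gcd = 3
Change: index 2, 27 -> 59
gcd of the OTHER numbers (without index 2): gcd([27, 30]) = 3
New gcd = gcd(g_others, new_val) = gcd(3, 59) = 1

Answer: 1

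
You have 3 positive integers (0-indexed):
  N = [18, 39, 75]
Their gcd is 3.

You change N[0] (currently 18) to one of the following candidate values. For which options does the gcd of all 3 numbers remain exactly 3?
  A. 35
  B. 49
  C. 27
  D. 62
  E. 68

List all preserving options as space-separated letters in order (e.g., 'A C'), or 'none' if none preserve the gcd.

Old gcd = 3; gcd of others (without N[0]) = 3
New gcd for candidate v: gcd(3, v). Preserves old gcd iff gcd(3, v) = 3.
  Option A: v=35, gcd(3,35)=1 -> changes
  Option B: v=49, gcd(3,49)=1 -> changes
  Option C: v=27, gcd(3,27)=3 -> preserves
  Option D: v=62, gcd(3,62)=1 -> changes
  Option E: v=68, gcd(3,68)=1 -> changes

Answer: C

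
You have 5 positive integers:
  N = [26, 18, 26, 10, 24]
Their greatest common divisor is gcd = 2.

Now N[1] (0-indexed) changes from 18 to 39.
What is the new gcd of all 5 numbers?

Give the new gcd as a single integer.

Numbers: [26, 18, 26, 10, 24], gcd = 2
Change: index 1, 18 -> 39
gcd of the OTHER numbers (without index 1): gcd([26, 26, 10, 24]) = 2
New gcd = gcd(g_others, new_val) = gcd(2, 39) = 1

Answer: 1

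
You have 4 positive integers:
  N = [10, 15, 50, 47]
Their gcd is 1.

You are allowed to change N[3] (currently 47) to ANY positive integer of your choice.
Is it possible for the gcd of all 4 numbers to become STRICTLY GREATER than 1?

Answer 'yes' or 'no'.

Answer: yes

Derivation:
Current gcd = 1
gcd of all OTHER numbers (without N[3]=47): gcd([10, 15, 50]) = 5
The new gcd after any change is gcd(5, new_value).
This can be at most 5.
Since 5 > old gcd 1, the gcd CAN increase (e.g., set N[3] = 5).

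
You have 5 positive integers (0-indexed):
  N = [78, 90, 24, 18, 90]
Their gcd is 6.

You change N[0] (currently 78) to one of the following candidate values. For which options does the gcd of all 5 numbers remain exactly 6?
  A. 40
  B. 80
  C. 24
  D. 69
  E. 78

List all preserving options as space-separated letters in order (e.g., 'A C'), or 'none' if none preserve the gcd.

Answer: C E

Derivation:
Old gcd = 6; gcd of others (without N[0]) = 6
New gcd for candidate v: gcd(6, v). Preserves old gcd iff gcd(6, v) = 6.
  Option A: v=40, gcd(6,40)=2 -> changes
  Option B: v=80, gcd(6,80)=2 -> changes
  Option C: v=24, gcd(6,24)=6 -> preserves
  Option D: v=69, gcd(6,69)=3 -> changes
  Option E: v=78, gcd(6,78)=6 -> preserves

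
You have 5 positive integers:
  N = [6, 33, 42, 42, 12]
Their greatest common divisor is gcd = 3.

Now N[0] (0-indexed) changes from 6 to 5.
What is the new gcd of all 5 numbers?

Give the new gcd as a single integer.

Answer: 1

Derivation:
Numbers: [6, 33, 42, 42, 12], gcd = 3
Change: index 0, 6 -> 5
gcd of the OTHER numbers (without index 0): gcd([33, 42, 42, 12]) = 3
New gcd = gcd(g_others, new_val) = gcd(3, 5) = 1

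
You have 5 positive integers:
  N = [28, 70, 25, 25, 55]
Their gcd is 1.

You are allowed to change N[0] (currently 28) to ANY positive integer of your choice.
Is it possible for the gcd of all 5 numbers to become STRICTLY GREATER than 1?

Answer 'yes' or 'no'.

Current gcd = 1
gcd of all OTHER numbers (without N[0]=28): gcd([70, 25, 25, 55]) = 5
The new gcd after any change is gcd(5, new_value).
This can be at most 5.
Since 5 > old gcd 1, the gcd CAN increase (e.g., set N[0] = 5).

Answer: yes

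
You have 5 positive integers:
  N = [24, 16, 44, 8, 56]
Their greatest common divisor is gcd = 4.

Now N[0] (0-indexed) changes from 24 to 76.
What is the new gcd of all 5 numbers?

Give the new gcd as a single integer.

Numbers: [24, 16, 44, 8, 56], gcd = 4
Change: index 0, 24 -> 76
gcd of the OTHER numbers (without index 0): gcd([16, 44, 8, 56]) = 4
New gcd = gcd(g_others, new_val) = gcd(4, 76) = 4

Answer: 4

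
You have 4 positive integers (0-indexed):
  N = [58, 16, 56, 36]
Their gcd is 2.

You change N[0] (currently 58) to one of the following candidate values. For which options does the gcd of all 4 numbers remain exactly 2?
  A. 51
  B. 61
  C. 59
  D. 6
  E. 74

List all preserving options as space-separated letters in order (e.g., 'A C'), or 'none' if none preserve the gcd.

Old gcd = 2; gcd of others (without N[0]) = 4
New gcd for candidate v: gcd(4, v). Preserves old gcd iff gcd(4, v) = 2.
  Option A: v=51, gcd(4,51)=1 -> changes
  Option B: v=61, gcd(4,61)=1 -> changes
  Option C: v=59, gcd(4,59)=1 -> changes
  Option D: v=6, gcd(4,6)=2 -> preserves
  Option E: v=74, gcd(4,74)=2 -> preserves

Answer: D E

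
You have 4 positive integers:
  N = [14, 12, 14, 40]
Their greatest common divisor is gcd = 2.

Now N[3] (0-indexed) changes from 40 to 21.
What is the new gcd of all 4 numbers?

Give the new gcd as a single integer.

Answer: 1

Derivation:
Numbers: [14, 12, 14, 40], gcd = 2
Change: index 3, 40 -> 21
gcd of the OTHER numbers (without index 3): gcd([14, 12, 14]) = 2
New gcd = gcd(g_others, new_val) = gcd(2, 21) = 1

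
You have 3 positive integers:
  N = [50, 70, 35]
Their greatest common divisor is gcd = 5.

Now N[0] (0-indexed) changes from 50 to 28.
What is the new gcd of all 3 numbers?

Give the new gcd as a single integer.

Numbers: [50, 70, 35], gcd = 5
Change: index 0, 50 -> 28
gcd of the OTHER numbers (without index 0): gcd([70, 35]) = 35
New gcd = gcd(g_others, new_val) = gcd(35, 28) = 7

Answer: 7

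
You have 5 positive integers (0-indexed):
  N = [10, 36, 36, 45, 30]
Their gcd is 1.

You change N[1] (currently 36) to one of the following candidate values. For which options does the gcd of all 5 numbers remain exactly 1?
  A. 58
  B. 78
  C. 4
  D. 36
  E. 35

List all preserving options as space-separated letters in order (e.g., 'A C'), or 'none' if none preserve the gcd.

Old gcd = 1; gcd of others (without N[1]) = 1
New gcd for candidate v: gcd(1, v). Preserves old gcd iff gcd(1, v) = 1.
  Option A: v=58, gcd(1,58)=1 -> preserves
  Option B: v=78, gcd(1,78)=1 -> preserves
  Option C: v=4, gcd(1,4)=1 -> preserves
  Option D: v=36, gcd(1,36)=1 -> preserves
  Option E: v=35, gcd(1,35)=1 -> preserves

Answer: A B C D E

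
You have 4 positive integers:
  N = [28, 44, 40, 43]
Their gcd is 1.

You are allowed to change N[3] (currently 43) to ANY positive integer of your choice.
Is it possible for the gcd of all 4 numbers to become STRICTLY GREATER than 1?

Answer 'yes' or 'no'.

Current gcd = 1
gcd of all OTHER numbers (without N[3]=43): gcd([28, 44, 40]) = 4
The new gcd after any change is gcd(4, new_value).
This can be at most 4.
Since 4 > old gcd 1, the gcd CAN increase (e.g., set N[3] = 4).

Answer: yes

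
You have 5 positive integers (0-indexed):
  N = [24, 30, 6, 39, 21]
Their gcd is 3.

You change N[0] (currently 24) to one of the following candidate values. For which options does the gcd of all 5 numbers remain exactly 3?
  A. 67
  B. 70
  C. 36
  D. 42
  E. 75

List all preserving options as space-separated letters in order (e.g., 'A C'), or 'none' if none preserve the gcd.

Old gcd = 3; gcd of others (without N[0]) = 3
New gcd for candidate v: gcd(3, v). Preserves old gcd iff gcd(3, v) = 3.
  Option A: v=67, gcd(3,67)=1 -> changes
  Option B: v=70, gcd(3,70)=1 -> changes
  Option C: v=36, gcd(3,36)=3 -> preserves
  Option D: v=42, gcd(3,42)=3 -> preserves
  Option E: v=75, gcd(3,75)=3 -> preserves

Answer: C D E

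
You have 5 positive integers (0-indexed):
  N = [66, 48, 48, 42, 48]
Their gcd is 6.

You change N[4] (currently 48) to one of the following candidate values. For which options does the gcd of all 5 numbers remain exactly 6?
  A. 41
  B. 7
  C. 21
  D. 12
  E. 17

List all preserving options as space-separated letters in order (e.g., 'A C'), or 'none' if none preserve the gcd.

Answer: D

Derivation:
Old gcd = 6; gcd of others (without N[4]) = 6
New gcd for candidate v: gcd(6, v). Preserves old gcd iff gcd(6, v) = 6.
  Option A: v=41, gcd(6,41)=1 -> changes
  Option B: v=7, gcd(6,7)=1 -> changes
  Option C: v=21, gcd(6,21)=3 -> changes
  Option D: v=12, gcd(6,12)=6 -> preserves
  Option E: v=17, gcd(6,17)=1 -> changes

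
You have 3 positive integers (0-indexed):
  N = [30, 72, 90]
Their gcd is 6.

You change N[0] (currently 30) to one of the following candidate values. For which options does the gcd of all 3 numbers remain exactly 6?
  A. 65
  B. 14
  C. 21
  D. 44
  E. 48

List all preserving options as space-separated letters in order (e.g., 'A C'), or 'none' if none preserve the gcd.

Answer: E

Derivation:
Old gcd = 6; gcd of others (without N[0]) = 18
New gcd for candidate v: gcd(18, v). Preserves old gcd iff gcd(18, v) = 6.
  Option A: v=65, gcd(18,65)=1 -> changes
  Option B: v=14, gcd(18,14)=2 -> changes
  Option C: v=21, gcd(18,21)=3 -> changes
  Option D: v=44, gcd(18,44)=2 -> changes
  Option E: v=48, gcd(18,48)=6 -> preserves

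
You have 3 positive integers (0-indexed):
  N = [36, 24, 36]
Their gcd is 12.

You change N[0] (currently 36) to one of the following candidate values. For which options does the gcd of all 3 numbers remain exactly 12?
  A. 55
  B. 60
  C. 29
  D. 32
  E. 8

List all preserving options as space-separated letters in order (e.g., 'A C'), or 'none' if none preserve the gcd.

Old gcd = 12; gcd of others (without N[0]) = 12
New gcd for candidate v: gcd(12, v). Preserves old gcd iff gcd(12, v) = 12.
  Option A: v=55, gcd(12,55)=1 -> changes
  Option B: v=60, gcd(12,60)=12 -> preserves
  Option C: v=29, gcd(12,29)=1 -> changes
  Option D: v=32, gcd(12,32)=4 -> changes
  Option E: v=8, gcd(12,8)=4 -> changes

Answer: B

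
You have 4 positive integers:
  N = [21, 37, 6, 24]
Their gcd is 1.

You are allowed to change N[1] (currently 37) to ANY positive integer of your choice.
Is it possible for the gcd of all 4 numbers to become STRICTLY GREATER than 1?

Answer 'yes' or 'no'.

Answer: yes

Derivation:
Current gcd = 1
gcd of all OTHER numbers (without N[1]=37): gcd([21, 6, 24]) = 3
The new gcd after any change is gcd(3, new_value).
This can be at most 3.
Since 3 > old gcd 1, the gcd CAN increase (e.g., set N[1] = 3).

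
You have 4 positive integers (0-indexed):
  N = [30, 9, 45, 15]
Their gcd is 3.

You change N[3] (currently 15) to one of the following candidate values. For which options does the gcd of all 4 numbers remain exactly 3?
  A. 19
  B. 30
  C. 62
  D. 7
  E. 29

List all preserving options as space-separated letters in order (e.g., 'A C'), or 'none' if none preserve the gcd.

Answer: B

Derivation:
Old gcd = 3; gcd of others (without N[3]) = 3
New gcd for candidate v: gcd(3, v). Preserves old gcd iff gcd(3, v) = 3.
  Option A: v=19, gcd(3,19)=1 -> changes
  Option B: v=30, gcd(3,30)=3 -> preserves
  Option C: v=62, gcd(3,62)=1 -> changes
  Option D: v=7, gcd(3,7)=1 -> changes
  Option E: v=29, gcd(3,29)=1 -> changes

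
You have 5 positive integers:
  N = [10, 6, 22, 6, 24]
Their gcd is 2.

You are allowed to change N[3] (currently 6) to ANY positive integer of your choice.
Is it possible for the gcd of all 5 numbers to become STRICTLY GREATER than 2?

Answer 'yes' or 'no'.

Answer: no

Derivation:
Current gcd = 2
gcd of all OTHER numbers (without N[3]=6): gcd([10, 6, 22, 24]) = 2
The new gcd after any change is gcd(2, new_value).
This can be at most 2.
Since 2 = old gcd 2, the gcd can only stay the same or decrease.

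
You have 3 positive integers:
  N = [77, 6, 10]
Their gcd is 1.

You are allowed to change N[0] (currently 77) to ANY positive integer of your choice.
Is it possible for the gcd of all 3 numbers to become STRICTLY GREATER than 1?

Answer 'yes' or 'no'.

Current gcd = 1
gcd of all OTHER numbers (without N[0]=77): gcd([6, 10]) = 2
The new gcd after any change is gcd(2, new_value).
This can be at most 2.
Since 2 > old gcd 1, the gcd CAN increase (e.g., set N[0] = 2).

Answer: yes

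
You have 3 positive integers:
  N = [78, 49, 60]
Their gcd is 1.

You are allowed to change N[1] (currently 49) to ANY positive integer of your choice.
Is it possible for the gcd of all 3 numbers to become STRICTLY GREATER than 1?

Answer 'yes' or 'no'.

Current gcd = 1
gcd of all OTHER numbers (without N[1]=49): gcd([78, 60]) = 6
The new gcd after any change is gcd(6, new_value).
This can be at most 6.
Since 6 > old gcd 1, the gcd CAN increase (e.g., set N[1] = 6).

Answer: yes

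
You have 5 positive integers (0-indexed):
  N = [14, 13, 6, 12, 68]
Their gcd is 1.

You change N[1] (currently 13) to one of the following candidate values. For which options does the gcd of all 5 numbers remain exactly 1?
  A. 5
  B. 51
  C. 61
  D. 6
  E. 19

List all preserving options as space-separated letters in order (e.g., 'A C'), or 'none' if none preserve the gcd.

Answer: A B C E

Derivation:
Old gcd = 1; gcd of others (without N[1]) = 2
New gcd for candidate v: gcd(2, v). Preserves old gcd iff gcd(2, v) = 1.
  Option A: v=5, gcd(2,5)=1 -> preserves
  Option B: v=51, gcd(2,51)=1 -> preserves
  Option C: v=61, gcd(2,61)=1 -> preserves
  Option D: v=6, gcd(2,6)=2 -> changes
  Option E: v=19, gcd(2,19)=1 -> preserves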